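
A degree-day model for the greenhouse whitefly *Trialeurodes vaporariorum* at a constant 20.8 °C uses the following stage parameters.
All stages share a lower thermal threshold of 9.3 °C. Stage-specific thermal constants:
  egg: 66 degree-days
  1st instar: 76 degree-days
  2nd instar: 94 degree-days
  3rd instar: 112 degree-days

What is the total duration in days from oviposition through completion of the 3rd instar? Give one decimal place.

30.3 days

Daily accumulation at 20.8 °C = 20.8 − 9.3 = 11.5 DD/day.
Total K = 66 + 76 + 94 + 112 = 348 DD.
Total duration = 348 / 11.5 = 30.261 ≈ 30.3 days.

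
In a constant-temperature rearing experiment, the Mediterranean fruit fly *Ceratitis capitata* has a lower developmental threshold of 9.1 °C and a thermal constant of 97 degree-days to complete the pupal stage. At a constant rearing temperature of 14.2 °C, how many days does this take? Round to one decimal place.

19.0 days

Daily accumulation = 14.2 − 9.1 = 5.1 DD/day.
Duration = 97 / 5.1 = 19.020 ≈ 19.0 days.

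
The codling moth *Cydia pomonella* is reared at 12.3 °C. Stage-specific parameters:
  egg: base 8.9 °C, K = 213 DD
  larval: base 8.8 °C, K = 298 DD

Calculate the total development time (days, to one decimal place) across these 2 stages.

147.8 days

egg: 213 / (12.3 − 8.9) = 213 / 3.4 = 62.647 d.
larval: 298 / (12.3 − 8.8) = 298 / 3.5 = 85.143 d.
Sum = 147.790 ≈ 147.8 days.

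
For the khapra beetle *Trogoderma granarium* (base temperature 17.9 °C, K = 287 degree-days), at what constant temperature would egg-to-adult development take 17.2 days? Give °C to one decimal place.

34.6 °C

Required daily accumulation = 287 / 17.2 = 16.686 DD/day.
T = T_base + 16.686 = 17.9 + 16.686 = 34.586 ≈ 34.6 °C.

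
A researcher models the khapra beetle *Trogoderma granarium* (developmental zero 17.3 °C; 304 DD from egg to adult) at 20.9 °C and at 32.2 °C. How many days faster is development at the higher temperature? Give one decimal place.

64.0 days

At 20.9 °C: 304 / (20.9 − 17.3) = 304 / 3.6 = 84.444 d.
At 32.2 °C: 304 / (32.2 − 17.3) = 304 / 14.9 = 20.403 d.
Difference = |84.444 − 20.403| = 64.042 ≈ 64.0 days.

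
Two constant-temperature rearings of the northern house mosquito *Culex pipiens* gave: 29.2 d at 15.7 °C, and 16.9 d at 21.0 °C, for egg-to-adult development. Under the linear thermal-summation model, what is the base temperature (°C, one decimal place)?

Under the model K = D·(T − T_b), so D₁·(T₁ − T_b) = D₂·(T₂ − T_b).
29.2·(15.7 − T_b) = 16.9·(21.0 − T_b)
T_b = (29.2·15.7 − 16.9·21.0) / (29.2 − 16.9) = 103.54 / 12.3 = 8.418 °C ≈ 8.4 °C.

8.4 °C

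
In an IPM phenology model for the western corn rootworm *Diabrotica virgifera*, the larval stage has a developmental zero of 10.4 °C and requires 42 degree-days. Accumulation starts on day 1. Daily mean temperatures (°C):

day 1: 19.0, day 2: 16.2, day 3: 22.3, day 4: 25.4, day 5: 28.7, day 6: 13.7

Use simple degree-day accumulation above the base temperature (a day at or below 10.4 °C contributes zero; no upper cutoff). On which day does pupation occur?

Daily DD above 10.4 °C: 8.6, 5.8, 11.9, 15.0, 18.3, 3.3.
Cumulative: 8.6, 14.4, 26.3, 41.3, 59.6, 62.9.
The total first reaches 42 DD on day 5.

day 5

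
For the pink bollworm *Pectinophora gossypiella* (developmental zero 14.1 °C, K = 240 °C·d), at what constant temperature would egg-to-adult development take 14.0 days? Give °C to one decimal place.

Required daily accumulation = 240 / 14.0 = 17.143 DD/day.
T = T_base + 17.143 = 14.1 + 17.143 = 31.243 ≈ 31.2 °C.

31.2 °C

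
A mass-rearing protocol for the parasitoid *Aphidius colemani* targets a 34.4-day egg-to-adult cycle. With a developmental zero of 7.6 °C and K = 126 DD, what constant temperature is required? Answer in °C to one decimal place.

Required daily accumulation = 126 / 34.4 = 3.663 DD/day.
T = T_base + 3.663 = 7.6 + 3.663 = 11.263 ≈ 11.3 °C.

11.3 °C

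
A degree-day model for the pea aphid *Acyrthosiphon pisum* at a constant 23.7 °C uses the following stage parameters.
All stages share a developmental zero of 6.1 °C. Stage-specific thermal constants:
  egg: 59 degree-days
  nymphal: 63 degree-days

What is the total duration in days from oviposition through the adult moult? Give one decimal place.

6.9 days

Daily accumulation at 23.7 °C = 23.7 − 6.1 = 17.6 DD/day.
Total K = 59 + 63 = 122 DD.
Total duration = 122 / 17.6 = 6.932 ≈ 6.9 days.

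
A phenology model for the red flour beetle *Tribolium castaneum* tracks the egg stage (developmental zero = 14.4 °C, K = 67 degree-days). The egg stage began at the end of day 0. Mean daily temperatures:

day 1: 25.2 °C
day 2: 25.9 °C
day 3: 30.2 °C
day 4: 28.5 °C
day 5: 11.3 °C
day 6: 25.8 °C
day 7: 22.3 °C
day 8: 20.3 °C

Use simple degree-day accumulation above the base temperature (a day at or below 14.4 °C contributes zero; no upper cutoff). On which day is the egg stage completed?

Daily DD above 14.4 °C: 10.8, 11.5, 15.8, 14.1, 0.0, 11.4, 7.9, 5.9.
Cumulative: 10.8, 22.3, 38.1, 52.2, 52.2, 63.6, 71.5, 77.4.
The total first reaches 67 DD on day 7.

day 7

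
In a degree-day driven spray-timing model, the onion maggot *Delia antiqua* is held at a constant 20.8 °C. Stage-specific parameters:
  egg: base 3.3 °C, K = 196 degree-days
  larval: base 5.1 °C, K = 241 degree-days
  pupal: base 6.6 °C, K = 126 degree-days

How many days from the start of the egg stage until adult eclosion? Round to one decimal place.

egg: 196 / (20.8 − 3.3) = 196 / 17.5 = 11.200 d.
larval: 241 / (20.8 − 5.1) = 241 / 15.7 = 15.350 d.
pupal: 126 / (20.8 − 6.6) = 126 / 14.2 = 8.873 d.
Sum = 35.424 ≈ 35.4 days.

35.4 days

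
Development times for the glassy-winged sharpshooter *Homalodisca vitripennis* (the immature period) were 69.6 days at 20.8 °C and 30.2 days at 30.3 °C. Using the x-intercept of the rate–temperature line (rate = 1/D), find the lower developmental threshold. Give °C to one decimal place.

Equal thermal constants: D₁(T₁ − T_b) = D₂(T₂ − T_b).
69.6·(20.8 − T_b) = 30.2·(30.3 − T_b)
T_b = (69.6·20.8 − 30.2·30.3) / (69.6 − 30.2) = 532.62 / 39.4 = 13.518 °C ≈ 13.5 °C.

13.5 °C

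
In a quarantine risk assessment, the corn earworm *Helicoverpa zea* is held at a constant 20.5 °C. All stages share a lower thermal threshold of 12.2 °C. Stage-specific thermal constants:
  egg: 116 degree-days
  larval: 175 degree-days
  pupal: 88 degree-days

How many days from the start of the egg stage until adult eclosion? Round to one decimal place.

45.7 days

Daily accumulation at 20.5 °C = 20.5 − 12.2 = 8.3 DD/day.
Total K = 116 + 175 + 88 = 379 DD.
Total duration = 379 / 8.3 = 45.663 ≈ 45.7 days.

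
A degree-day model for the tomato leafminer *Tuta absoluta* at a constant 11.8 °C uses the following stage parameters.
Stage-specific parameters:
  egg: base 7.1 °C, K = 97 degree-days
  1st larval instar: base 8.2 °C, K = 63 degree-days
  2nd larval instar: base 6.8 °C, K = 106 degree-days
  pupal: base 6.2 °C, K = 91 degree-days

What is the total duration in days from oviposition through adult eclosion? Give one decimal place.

egg: 97 / (11.8 − 7.1) = 97 / 4.7 = 20.638 d.
1st larval instar: 63 / (11.8 − 8.2) = 63 / 3.6 = 17.500 d.
2nd larval instar: 106 / (11.8 − 6.8) = 106 / 5.0 = 21.200 d.
pupal: 91 / (11.8 − 6.2) = 91 / 5.6 = 16.250 d.
Sum = 75.588 ≈ 75.6 days.

75.6 days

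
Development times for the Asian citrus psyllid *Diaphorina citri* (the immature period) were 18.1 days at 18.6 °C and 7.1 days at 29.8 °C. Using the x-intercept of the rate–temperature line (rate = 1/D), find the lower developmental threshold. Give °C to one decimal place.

11.4 °C

Under the model K = D·(T − T_b), so D₁·(T₁ − T_b) = D₂·(T₂ − T_b).
18.1·(18.6 − T_b) = 7.1·(29.8 − T_b)
T_b = (18.1·18.6 − 7.1·29.8) / (18.1 − 7.1) = 125.08 / 11.0 = 11.371 °C ≈ 11.4 °C.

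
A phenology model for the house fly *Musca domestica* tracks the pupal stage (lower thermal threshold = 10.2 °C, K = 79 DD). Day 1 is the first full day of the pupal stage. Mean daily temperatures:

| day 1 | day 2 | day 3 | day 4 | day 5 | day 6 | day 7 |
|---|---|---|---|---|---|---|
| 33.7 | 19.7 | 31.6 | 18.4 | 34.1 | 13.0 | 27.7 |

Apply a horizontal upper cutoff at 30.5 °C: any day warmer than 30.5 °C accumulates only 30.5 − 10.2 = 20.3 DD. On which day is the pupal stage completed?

day 6

Daily DD above 10.2 °C (capped at 20.3): 20.3, 9.5, 20.3, 8.2, 20.3, 2.8, 17.5.
Cumulative: 20.3, 29.8, 50.1, 58.3, 78.6, 81.4, 98.9.
The total first reaches 79 DD on day 6.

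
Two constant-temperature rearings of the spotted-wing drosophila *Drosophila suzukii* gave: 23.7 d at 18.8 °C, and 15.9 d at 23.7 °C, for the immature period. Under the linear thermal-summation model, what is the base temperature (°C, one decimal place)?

8.8 °C

Under the model K = D·(T − T_b), so D₁·(T₁ − T_b) = D₂·(T₂ − T_b).
23.7·(18.8 − T_b) = 15.9·(23.7 − T_b)
T_b = (23.7·18.8 − 15.9·23.7) / (23.7 − 15.9) = 68.73 / 7.8 = 8.812 °C ≈ 8.8 °C.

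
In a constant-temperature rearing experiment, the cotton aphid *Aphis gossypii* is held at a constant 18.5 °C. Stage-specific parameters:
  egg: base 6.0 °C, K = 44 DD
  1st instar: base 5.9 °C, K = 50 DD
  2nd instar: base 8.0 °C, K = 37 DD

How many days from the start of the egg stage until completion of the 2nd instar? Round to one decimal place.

egg: 44 / (18.5 − 6.0) = 44 / 12.5 = 3.520 d.
1st instar: 50 / (18.5 − 5.9) = 50 / 12.6 = 3.968 d.
2nd instar: 37 / (18.5 − 8.0) = 37 / 10.5 = 3.524 d.
Sum = 11.012 ≈ 11.0 days.

11.0 days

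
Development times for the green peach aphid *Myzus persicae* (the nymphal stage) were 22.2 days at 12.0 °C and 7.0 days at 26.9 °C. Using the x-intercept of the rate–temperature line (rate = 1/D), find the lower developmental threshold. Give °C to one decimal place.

5.1 °C

Equal thermal constants: D₁(T₁ − T_b) = D₂(T₂ − T_b).
22.2·(12.0 − T_b) = 7.0·(26.9 − T_b)
T_b = (22.2·12.0 − 7.0·26.9) / (22.2 − 7.0) = 78.10 / 15.2 = 5.138 °C ≈ 5.1 °C.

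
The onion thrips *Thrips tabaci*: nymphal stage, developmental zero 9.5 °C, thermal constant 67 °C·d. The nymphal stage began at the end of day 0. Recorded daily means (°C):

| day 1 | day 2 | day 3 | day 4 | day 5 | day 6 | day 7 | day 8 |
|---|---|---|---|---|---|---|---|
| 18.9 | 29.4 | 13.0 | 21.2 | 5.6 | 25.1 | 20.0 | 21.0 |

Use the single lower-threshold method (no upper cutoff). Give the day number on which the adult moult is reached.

Daily DD above 9.5 °C: 9.4, 19.9, 3.5, 11.7, 0.0, 15.6, 10.5, 11.5.
Cumulative: 9.4, 29.3, 32.8, 44.5, 44.5, 60.1, 70.6, 82.1.
The total first reaches 67 DD on day 7.

day 7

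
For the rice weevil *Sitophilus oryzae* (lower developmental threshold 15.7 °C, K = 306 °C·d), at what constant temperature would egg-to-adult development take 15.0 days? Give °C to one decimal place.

36.1 °C

Required daily accumulation = 306 / 15.0 = 20.400 DD/day.
T = T_base + 20.400 = 15.7 + 20.400 = 36.100 ≈ 36.1 °C.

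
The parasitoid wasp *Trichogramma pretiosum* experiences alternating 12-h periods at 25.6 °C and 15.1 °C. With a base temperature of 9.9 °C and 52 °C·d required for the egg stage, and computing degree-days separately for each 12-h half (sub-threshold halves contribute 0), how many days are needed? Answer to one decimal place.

Day half: max(0, 25.6 − 9.9) × 0.5 = 15.7 × 0.5 = 7.85 DD.
Night half: max(0, 15.1 − 9.9) × 0.5 = 5.2 × 0.5 = 2.60 DD.
Per 24 h: 10.45 DD/day.
Duration = 52 / 10.45 = 4.976 ≈ 5.0 days.

5.0 days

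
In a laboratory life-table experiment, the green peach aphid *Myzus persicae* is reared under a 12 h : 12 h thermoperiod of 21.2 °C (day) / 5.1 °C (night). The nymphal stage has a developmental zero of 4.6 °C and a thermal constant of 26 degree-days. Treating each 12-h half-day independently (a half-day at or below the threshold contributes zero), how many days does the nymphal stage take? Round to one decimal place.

Day half: max(0, 21.2 − 4.6) × 0.5 = 16.6 × 0.5 = 8.30 DD.
Night half: max(0, 5.1 − 4.6) × 0.5 = 0.5 × 0.5 = 0.25 DD.
Per 24 h: 8.55 DD/day.
Duration = 26 / 8.55 = 3.041 ≈ 3.0 days.

3.0 days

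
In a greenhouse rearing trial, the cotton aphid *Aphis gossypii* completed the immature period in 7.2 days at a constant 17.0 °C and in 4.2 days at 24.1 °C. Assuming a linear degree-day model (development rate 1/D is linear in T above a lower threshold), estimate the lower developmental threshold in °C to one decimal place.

7.1 °C

Linear rate model ⇒ the product D·(T − T_b) is constant across temperatures.
7.2·(17.0 − T_b) = 4.2·(24.1 − T_b)
T_b = (7.2·17.0 − 4.2·24.1) / (7.2 − 4.2) = 21.18 / 3.0 = 7.060 °C ≈ 7.1 °C.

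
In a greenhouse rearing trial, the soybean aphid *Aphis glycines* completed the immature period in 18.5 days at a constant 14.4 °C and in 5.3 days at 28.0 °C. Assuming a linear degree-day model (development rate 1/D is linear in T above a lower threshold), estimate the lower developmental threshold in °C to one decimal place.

8.9 °C

Under the model K = D·(T − T_b), so D₁·(T₁ − T_b) = D₂·(T₂ − T_b).
18.5·(14.4 − T_b) = 5.3·(28.0 − T_b)
T_b = (18.5·14.4 − 5.3·28.0) / (18.5 − 5.3) = 118.00 / 13.2 = 8.939 °C ≈ 8.9 °C.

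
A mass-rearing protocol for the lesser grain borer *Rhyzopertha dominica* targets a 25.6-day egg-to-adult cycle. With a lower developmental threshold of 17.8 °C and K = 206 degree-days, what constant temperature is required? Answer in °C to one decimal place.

25.8 °C

Required daily accumulation = 206 / 25.6 = 8.047 DD/day.
T = T_base + 8.047 = 17.8 + 8.047 = 25.847 ≈ 25.8 °C.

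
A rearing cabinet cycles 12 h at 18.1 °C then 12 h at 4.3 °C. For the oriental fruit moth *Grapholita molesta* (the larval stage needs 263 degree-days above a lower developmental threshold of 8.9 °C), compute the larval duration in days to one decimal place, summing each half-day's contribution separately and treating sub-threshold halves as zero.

57.2 days

Day half: max(0, 18.1 − 8.9) × 0.5 = 9.2 × 0.5 = 4.60 DD.
Night half: max(0, 4.3 − 8.9) × 0.5 = 0.0 × 0.5 = 0.00 DD.
Per 24 h: 4.60 DD/day.
Duration = 263 / 4.60 = 57.174 ≈ 57.2 days.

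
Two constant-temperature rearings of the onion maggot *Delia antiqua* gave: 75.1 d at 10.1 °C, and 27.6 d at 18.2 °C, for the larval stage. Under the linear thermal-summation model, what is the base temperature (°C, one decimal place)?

Under the model K = D·(T − T_b), so D₁·(T₁ − T_b) = D₂·(T₂ − T_b).
75.1·(10.1 − T_b) = 27.6·(18.2 − T_b)
T_b = (75.1·10.1 − 27.6·18.2) / (75.1 − 27.6) = 256.19 / 47.5 = 5.393 °C ≈ 5.4 °C.

5.4 °C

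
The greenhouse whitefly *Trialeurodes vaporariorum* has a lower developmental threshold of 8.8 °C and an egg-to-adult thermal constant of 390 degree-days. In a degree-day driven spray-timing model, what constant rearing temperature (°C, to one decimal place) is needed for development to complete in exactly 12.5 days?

40.0 °C

Required daily accumulation = 390 / 12.5 = 31.200 DD/day.
T = T_base + 31.200 = 8.8 + 31.200 = 40.000 ≈ 40.0 °C.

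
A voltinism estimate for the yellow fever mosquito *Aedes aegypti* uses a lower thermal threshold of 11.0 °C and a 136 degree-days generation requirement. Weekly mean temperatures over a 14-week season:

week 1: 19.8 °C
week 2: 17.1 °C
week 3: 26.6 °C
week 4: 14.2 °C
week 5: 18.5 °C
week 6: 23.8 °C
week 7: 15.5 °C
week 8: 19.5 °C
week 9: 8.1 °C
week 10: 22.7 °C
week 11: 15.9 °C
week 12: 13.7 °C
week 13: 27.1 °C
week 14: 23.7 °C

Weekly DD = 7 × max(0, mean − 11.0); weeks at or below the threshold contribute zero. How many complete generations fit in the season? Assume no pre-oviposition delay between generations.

Weekly DD (7 × max(0, T̄ − 11.0)): 61.6, 42.7, 109.2, 22.4, 52.5, 89.6, 31.5, 59.5, 0.0, 81.9, 34.3, 18.9, 112.7, 88.9.
Season total = 805.7 DD.
Complete generations = ⌊805.7 / 136⌋ = 5.

5 generations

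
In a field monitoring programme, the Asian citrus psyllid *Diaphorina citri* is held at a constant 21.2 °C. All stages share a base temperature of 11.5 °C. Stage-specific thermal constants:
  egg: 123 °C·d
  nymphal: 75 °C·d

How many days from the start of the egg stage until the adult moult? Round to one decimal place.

Daily accumulation at 21.2 °C = 21.2 − 11.5 = 9.7 DD/day.
Total K = 123 + 75 = 198 DD.
Total duration = 198 / 9.7 = 20.412 ≈ 20.4 days.

20.4 days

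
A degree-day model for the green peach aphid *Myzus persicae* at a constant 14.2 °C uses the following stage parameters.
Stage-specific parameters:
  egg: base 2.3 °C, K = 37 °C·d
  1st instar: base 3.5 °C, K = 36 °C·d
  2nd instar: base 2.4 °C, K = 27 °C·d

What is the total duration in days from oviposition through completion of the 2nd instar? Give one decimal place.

8.8 days

egg: 37 / (14.2 − 2.3) = 37 / 11.9 = 3.109 d.
1st instar: 36 / (14.2 − 3.5) = 36 / 10.7 = 3.364 d.
2nd instar: 27 / (14.2 − 2.4) = 27 / 11.8 = 2.288 d.
Sum = 8.762 ≈ 8.8 days.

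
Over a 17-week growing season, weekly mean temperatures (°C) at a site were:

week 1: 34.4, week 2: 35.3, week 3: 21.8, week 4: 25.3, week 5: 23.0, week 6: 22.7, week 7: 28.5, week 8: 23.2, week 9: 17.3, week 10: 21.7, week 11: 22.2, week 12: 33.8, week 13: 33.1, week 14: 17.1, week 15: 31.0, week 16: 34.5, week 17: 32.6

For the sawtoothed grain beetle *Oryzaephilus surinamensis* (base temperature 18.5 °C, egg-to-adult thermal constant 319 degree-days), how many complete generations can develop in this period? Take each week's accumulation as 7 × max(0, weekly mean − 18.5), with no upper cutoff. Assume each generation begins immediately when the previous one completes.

3 generations

Weekly DD (7 × max(0, T̄ − 18.5)): 111.3, 117.6, 23.1, 47.6, 31.5, 29.4, 70.0, 32.9, 0.0, 22.4, 25.9, 107.1, 102.2, 0.0, 87.5, 112.0, 98.7.
Season total = 1019.2 DD.
Complete generations = ⌊1019.2 / 319⌋ = 3.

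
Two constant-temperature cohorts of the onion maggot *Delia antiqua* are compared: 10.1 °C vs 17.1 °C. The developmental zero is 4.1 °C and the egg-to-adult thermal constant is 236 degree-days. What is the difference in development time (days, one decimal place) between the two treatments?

At 10.1 °C: 236 / (10.1 − 4.1) = 236 / 6.0 = 39.333 d.
At 17.1 °C: 236 / (17.1 − 4.1) = 236 / 13.0 = 18.154 d.
Difference = |39.333 − 18.154| = 21.179 ≈ 21.2 days.

21.2 days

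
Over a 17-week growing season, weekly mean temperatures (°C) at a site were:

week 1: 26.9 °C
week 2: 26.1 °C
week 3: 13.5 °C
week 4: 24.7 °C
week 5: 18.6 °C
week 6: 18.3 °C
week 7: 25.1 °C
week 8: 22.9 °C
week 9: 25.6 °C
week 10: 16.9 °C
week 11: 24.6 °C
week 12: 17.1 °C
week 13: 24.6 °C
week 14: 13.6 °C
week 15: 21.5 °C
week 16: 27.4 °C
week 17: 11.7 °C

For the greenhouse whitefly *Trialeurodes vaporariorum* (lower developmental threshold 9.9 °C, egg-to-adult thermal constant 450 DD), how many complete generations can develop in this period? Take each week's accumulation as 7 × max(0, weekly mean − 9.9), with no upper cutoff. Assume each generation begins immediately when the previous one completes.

Weekly DD (7 × max(0, T̄ − 9.9)): 119.0, 113.4, 25.2, 103.6, 60.9, 58.8, 106.4, 91.0, 109.9, 49.0, 102.9, 50.4, 102.9, 25.9, 81.2, 122.5, 12.6.
Season total = 1335.6 DD.
Complete generations = ⌊1335.6 / 450⌋ = 2.

2 generations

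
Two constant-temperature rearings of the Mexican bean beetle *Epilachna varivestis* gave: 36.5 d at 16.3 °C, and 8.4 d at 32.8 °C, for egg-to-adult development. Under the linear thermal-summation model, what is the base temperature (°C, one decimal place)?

Equal thermal constants: D₁(T₁ − T_b) = D₂(T₂ − T_b).
36.5·(16.3 − T_b) = 8.4·(32.8 − T_b)
T_b = (36.5·16.3 − 8.4·32.8) / (36.5 − 8.4) = 319.43 / 28.1 = 11.368 °C ≈ 11.4 °C.

11.4 °C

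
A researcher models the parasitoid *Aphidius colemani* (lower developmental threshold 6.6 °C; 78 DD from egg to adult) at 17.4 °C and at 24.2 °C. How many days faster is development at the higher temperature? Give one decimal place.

At 17.4 °C: 78 / (17.4 − 6.6) = 78 / 10.8 = 7.222 d.
At 24.2 °C: 78 / (24.2 − 6.6) = 78 / 17.6 = 4.432 d.
Difference = |7.222 − 4.432| = 2.790 ≈ 2.8 days.

2.8 days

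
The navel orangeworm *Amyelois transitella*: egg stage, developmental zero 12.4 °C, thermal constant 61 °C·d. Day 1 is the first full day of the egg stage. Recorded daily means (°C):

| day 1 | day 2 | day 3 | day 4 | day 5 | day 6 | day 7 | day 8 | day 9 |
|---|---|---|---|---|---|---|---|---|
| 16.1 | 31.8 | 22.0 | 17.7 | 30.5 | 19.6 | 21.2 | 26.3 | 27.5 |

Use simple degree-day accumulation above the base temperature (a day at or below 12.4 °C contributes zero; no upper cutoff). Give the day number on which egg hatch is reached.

Daily DD above 12.4 °C: 3.7, 19.4, 9.6, 5.3, 18.1, 7.2, 8.8, 13.9, 15.1.
Cumulative: 3.7, 23.1, 32.7, 38.0, 56.1, 63.3, 72.1, 86.0, 101.1.
The total first reaches 61 DD on day 6.

day 6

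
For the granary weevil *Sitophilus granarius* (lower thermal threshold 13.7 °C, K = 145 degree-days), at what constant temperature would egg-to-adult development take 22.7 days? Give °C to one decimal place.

20.1 °C

Required daily accumulation = 145 / 22.7 = 6.388 DD/day.
T = T_base + 6.388 = 13.7 + 6.388 = 20.088 ≈ 20.1 °C.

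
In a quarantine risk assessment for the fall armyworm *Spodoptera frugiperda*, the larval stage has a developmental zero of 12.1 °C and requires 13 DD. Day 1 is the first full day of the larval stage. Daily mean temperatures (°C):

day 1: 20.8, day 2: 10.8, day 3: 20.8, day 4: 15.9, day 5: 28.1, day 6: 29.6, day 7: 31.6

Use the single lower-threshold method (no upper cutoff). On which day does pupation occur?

day 3

Daily DD above 12.1 °C: 8.7, 0.0, 8.7, 3.8, 16.0, 17.5, 19.5.
Cumulative: 8.7, 8.7, 17.4, 21.2, 37.2, 54.7, 74.2.
The total first reaches 13 DD on day 3.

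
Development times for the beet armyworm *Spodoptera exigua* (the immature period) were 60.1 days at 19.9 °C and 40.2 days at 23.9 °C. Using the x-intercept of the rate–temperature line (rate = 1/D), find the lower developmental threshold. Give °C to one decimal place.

Under the model K = D·(T − T_b), so D₁·(T₁ − T_b) = D₂·(T₂ − T_b).
60.1·(19.9 − T_b) = 40.2·(23.9 − T_b)
T_b = (60.1·19.9 − 40.2·23.9) / (60.1 − 40.2) = 235.21 / 19.9 = 11.820 °C ≈ 11.8 °C.

11.8 °C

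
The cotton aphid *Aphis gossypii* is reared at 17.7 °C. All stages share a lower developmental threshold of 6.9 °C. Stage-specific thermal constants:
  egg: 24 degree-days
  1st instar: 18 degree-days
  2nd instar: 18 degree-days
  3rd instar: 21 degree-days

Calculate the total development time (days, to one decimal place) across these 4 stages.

Daily accumulation at 17.7 °C = 17.7 − 6.9 = 10.8 DD/day.
Total K = 24 + 18 + 18 + 21 = 81 DD.
Total duration = 81 / 10.8 = 7.500 ≈ 7.5 days.

7.5 days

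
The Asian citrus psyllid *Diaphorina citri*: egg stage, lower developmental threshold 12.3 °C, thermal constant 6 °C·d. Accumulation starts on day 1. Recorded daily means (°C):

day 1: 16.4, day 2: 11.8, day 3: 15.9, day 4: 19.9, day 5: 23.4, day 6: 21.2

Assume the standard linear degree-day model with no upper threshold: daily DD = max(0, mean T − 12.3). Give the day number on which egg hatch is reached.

day 3

Daily DD above 12.3 °C: 4.1, 0.0, 3.6, 7.6, 11.1, 8.9.
Cumulative: 4.1, 4.1, 7.7, 15.3, 26.4, 35.3.
The total first reaches 6 DD on day 3.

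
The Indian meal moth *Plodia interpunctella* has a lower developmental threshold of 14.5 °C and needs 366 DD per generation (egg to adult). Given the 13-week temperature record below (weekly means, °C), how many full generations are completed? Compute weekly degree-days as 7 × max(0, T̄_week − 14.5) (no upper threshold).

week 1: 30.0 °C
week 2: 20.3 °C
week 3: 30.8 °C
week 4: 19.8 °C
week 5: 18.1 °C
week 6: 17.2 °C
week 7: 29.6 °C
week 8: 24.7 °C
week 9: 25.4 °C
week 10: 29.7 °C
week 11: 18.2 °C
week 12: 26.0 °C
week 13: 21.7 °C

Weekly DD (7 × max(0, T̄ − 14.5)): 108.5, 40.6, 114.1, 37.1, 25.2, 18.9, 105.7, 71.4, 76.3, 106.4, 25.9, 80.5, 50.4.
Season total = 861.0 DD.
Complete generations = ⌊861.0 / 366⌋ = 2.

2 generations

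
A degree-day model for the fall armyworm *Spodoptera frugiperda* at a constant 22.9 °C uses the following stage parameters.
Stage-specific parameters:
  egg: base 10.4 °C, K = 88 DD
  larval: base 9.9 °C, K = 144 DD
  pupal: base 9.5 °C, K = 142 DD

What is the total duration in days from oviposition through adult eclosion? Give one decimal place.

egg: 88 / (22.9 − 10.4) = 88 / 12.5 = 7.040 d.
larval: 144 / (22.9 − 9.9) = 144 / 13.0 = 11.077 d.
pupal: 142 / (22.9 − 9.5) = 142 / 13.4 = 10.597 d.
Sum = 28.714 ≈ 28.7 days.

28.7 days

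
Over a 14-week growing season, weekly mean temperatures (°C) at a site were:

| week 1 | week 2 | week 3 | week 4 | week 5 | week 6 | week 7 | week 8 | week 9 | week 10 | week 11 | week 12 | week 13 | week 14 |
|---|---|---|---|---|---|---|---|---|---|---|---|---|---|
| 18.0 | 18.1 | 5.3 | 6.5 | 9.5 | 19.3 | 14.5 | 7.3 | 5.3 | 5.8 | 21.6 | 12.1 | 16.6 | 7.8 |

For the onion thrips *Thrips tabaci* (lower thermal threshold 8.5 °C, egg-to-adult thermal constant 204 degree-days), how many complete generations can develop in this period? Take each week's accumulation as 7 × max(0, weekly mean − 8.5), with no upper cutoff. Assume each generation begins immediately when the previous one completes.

2 generations

Weekly DD (7 × max(0, T̄ − 8.5)): 66.5, 67.2, 0.0, 0.0, 7.0, 75.6, 42.0, 0.0, 0.0, 0.0, 91.7, 25.2, 56.7, 0.0.
Season total = 431.9 DD.
Complete generations = ⌊431.9 / 204⌋ = 2.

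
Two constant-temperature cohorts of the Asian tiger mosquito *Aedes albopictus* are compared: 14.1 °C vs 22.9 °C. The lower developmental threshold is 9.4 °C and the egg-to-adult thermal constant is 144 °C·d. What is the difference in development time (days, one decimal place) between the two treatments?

20.0 days

At 14.1 °C: 144 / (14.1 − 9.4) = 144 / 4.7 = 30.638 d.
At 22.9 °C: 144 / (22.9 − 9.4) = 144 / 13.5 = 10.667 d.
Difference = |30.638 − 10.667| = 19.972 ≈ 20.0 days.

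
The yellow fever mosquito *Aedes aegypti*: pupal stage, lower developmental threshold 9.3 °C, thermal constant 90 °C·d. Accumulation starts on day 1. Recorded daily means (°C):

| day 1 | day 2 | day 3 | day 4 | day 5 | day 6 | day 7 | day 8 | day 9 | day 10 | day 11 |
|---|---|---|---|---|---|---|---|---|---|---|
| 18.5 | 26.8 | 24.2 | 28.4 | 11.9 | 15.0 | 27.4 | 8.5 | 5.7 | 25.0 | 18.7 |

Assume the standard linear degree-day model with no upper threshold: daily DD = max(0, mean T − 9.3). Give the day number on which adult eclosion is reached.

Daily DD above 9.3 °C: 9.2, 17.5, 14.9, 19.1, 2.6, 5.7, 18.1, 0.0, 0.0, 15.7, 9.4.
Cumulative: 9.2, 26.7, 41.6, 60.7, 63.3, 69.0, 87.1, 87.1, 87.1, 102.8, 112.2.
The total first reaches 90 DD on day 10.

day 10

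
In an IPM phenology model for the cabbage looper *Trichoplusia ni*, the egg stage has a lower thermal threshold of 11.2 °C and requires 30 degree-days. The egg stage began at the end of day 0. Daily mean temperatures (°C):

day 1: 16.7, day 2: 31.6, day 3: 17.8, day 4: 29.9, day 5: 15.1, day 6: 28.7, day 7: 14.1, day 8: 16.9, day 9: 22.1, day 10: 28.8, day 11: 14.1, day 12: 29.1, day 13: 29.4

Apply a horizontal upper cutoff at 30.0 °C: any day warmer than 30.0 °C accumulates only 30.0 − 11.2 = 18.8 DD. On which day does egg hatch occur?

day 3

Daily DD above 11.2 °C (capped at 18.8): 5.5, 18.8, 6.6, 18.7, 3.9, 17.5, 2.9, 5.7, 10.9, 17.6, 2.9, 17.9, 18.2.
Cumulative: 5.5, 24.3, 30.9, 49.6, 53.5, 71.0, 73.9, 79.6, 90.5, 108.1, 111.0, 128.9, 147.1.
The total first reaches 30 DD on day 3.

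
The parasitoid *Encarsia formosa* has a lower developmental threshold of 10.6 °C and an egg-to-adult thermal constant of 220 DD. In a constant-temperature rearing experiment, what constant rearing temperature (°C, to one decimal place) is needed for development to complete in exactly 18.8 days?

22.3 °C

Required daily accumulation = 220 / 18.8 = 11.702 DD/day.
T = T_base + 11.702 = 10.6 + 11.702 = 22.302 ≈ 22.3 °C.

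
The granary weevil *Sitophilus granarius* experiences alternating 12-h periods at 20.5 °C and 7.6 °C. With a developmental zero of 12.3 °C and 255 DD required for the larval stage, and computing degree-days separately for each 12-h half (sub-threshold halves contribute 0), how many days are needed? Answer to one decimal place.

Day half: max(0, 20.5 − 12.3) × 0.5 = 8.2 × 0.5 = 4.10 DD.
Night half: max(0, 7.6 − 12.3) × 0.5 = 0.0 × 0.5 = 0.00 DD.
Per 24 h: 4.10 DD/day.
Duration = 255 / 4.10 = 62.195 ≈ 62.2 days.

62.2 days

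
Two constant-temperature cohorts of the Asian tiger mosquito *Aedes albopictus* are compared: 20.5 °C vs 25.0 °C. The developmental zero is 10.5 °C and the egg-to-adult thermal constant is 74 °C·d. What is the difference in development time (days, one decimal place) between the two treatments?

At 20.5 °C: 74 / (20.5 − 10.5) = 74 / 10.0 = 7.400 d.
At 25.0 °C: 74 / (25.0 − 10.5) = 74 / 14.5 = 5.103 d.
Difference = |7.400 − 5.103| = 2.297 ≈ 2.3 days.

2.3 days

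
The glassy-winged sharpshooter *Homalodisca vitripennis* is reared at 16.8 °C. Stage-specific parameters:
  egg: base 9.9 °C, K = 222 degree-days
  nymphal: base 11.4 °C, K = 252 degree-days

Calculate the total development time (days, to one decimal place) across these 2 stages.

egg: 222 / (16.8 − 9.9) = 222 / 6.9 = 32.174 d.
nymphal: 252 / (16.8 − 11.4) = 252 / 5.4 = 46.667 d.
Sum = 78.841 ≈ 78.8 days.

78.8 days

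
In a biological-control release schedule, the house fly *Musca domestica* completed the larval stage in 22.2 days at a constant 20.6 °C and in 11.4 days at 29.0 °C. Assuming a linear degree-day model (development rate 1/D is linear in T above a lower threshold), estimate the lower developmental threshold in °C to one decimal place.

11.7 °C

Under the model K = D·(T − T_b), so D₁·(T₁ − T_b) = D₂·(T₂ − T_b).
22.2·(20.6 − T_b) = 11.4·(29.0 − T_b)
T_b = (22.2·20.6 − 11.4·29.0) / (22.2 − 11.4) = 126.72 / 10.8 = 11.733 °C ≈ 11.7 °C.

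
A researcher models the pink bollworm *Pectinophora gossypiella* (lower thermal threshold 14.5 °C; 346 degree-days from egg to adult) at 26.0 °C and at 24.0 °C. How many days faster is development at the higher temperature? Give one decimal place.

At 26.0 °C: 346 / (26.0 − 14.5) = 346 / 11.5 = 30.087 d.
At 24.0 °C: 346 / (24.0 − 14.5) = 346 / 9.5 = 36.421 d.
Difference = |30.087 − 36.421| = 6.334 ≈ 6.3 days.

6.3 days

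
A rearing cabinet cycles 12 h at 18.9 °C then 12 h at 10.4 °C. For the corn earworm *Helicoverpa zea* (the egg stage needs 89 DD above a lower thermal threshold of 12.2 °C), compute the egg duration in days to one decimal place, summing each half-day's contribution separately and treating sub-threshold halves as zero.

Day half: max(0, 18.9 − 12.2) × 0.5 = 6.7 × 0.5 = 3.35 DD.
Night half: max(0, 10.4 − 12.2) × 0.5 = 0.0 × 0.5 = 0.00 DD.
Per 24 h: 3.35 DD/day.
Duration = 89 / 3.35 = 26.567 ≈ 26.6 days.

26.6 days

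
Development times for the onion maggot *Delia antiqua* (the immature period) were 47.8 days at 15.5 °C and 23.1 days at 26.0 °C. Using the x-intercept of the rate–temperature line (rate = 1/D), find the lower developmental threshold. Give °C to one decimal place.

5.7 °C

Linear rate model ⇒ the product D·(T − T_b) is constant across temperatures.
47.8·(15.5 − T_b) = 23.1·(26.0 − T_b)
T_b = (47.8·15.5 − 23.1·26.0) / (47.8 − 23.1) = 140.30 / 24.7 = 5.680 °C ≈ 5.7 °C.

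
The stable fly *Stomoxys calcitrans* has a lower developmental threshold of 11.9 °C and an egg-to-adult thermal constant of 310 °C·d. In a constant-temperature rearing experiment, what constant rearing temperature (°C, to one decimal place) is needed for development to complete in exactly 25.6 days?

24.0 °C

Required daily accumulation = 310 / 25.6 = 12.109 DD/day.
T = T_base + 12.109 = 11.9 + 12.109 = 24.009 ≈ 24.0 °C.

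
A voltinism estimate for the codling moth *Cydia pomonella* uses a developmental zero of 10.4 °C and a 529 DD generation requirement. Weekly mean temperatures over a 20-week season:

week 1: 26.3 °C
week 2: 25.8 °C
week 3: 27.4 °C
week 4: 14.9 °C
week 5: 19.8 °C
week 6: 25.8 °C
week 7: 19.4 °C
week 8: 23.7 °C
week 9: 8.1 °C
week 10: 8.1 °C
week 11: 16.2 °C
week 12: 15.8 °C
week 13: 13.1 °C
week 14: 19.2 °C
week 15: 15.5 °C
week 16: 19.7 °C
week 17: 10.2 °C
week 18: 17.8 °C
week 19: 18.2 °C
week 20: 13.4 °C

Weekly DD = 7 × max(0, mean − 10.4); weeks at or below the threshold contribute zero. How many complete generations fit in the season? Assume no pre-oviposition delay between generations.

Weekly DD (7 × max(0, T̄ − 10.4)): 111.3, 107.8, 119.0, 31.5, 65.8, 107.8, 63.0, 93.1, 0.0, 0.0, 40.6, 37.8, 18.9, 61.6, 35.7, 65.1, 0.0, 51.8, 54.6, 21.0.
Season total = 1086.4 DD.
Complete generations = ⌊1086.4 / 529⌋ = 2.

2 generations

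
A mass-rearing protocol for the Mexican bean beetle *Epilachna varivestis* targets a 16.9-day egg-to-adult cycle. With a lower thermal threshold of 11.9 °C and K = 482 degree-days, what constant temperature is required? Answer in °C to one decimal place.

Required daily accumulation = 482 / 16.9 = 28.521 DD/day.
T = T_base + 28.521 = 11.9 + 28.521 = 40.421 ≈ 40.4 °C.

40.4 °C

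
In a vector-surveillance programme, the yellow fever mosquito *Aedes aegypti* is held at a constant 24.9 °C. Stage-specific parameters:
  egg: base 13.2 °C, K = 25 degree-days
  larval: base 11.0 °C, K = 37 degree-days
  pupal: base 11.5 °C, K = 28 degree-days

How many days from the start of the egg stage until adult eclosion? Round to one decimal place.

egg: 25 / (24.9 − 13.2) = 25 / 11.7 = 2.137 d.
larval: 37 / (24.9 − 11.0) = 37 / 13.9 = 2.662 d.
pupal: 28 / (24.9 − 11.5) = 28 / 13.4 = 2.090 d.
Sum = 6.888 ≈ 6.9 days.

6.9 days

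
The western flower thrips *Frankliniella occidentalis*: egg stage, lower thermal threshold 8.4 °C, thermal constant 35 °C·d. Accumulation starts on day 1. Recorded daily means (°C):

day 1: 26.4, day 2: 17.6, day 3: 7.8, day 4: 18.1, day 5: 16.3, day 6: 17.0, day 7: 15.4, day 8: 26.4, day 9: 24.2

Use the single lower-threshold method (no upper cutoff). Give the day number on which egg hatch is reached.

Daily DD above 8.4 °C: 18.0, 9.2, 0.0, 9.7, 7.9, 8.6, 7.0, 18.0, 15.8.
Cumulative: 18.0, 27.2, 27.2, 36.9, 44.8, 53.4, 60.4, 78.4, 94.2.
The total first reaches 35 DD on day 4.

day 4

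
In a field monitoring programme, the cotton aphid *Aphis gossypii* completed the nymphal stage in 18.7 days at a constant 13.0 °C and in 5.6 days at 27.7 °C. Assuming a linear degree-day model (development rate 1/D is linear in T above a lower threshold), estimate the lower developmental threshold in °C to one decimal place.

6.7 °C

Equal thermal constants: D₁(T₁ − T_b) = D₂(T₂ − T_b).
18.7·(13.0 − T_b) = 5.6·(27.7 − T_b)
T_b = (18.7·13.0 − 5.6·27.7) / (18.7 − 5.6) = 87.98 / 13.1 = 6.716 °C ≈ 6.7 °C.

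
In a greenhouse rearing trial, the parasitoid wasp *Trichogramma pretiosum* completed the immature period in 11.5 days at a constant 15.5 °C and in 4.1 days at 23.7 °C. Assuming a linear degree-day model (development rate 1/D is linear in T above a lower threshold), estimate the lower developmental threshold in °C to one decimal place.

11.0 °C

Under the model K = D·(T − T_b), so D₁·(T₁ − T_b) = D₂·(T₂ − T_b).
11.5·(15.5 − T_b) = 4.1·(23.7 − T_b)
T_b = (11.5·15.5 − 4.1·23.7) / (11.5 − 4.1) = 81.08 / 7.4 = 10.957 °C ≈ 11.0 °C.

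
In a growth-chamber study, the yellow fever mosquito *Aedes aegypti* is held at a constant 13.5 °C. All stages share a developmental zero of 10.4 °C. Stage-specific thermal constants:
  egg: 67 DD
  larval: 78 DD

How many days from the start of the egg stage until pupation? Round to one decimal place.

Daily accumulation at 13.5 °C = 13.5 − 10.4 = 3.1 DD/day.
Total K = 67 + 78 = 145 DD.
Total duration = 145 / 3.1 = 46.774 ≈ 46.8 days.

46.8 days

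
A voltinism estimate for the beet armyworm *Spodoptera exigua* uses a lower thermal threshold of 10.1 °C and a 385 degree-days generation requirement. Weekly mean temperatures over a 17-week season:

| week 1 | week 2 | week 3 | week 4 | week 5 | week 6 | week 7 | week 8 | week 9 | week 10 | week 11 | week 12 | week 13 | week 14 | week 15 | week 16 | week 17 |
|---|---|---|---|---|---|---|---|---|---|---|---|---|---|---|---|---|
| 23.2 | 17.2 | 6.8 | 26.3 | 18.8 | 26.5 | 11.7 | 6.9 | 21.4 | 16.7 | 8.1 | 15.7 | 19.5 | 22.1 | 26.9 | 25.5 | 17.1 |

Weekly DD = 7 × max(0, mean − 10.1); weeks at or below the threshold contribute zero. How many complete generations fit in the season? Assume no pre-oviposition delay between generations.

Weekly DD (7 × max(0, T̄ − 10.1)): 91.7, 49.7, 0.0, 113.4, 60.9, 114.8, 11.2, 0.0, 79.1, 46.2, 0.0, 39.2, 65.8, 84.0, 117.6, 107.8, 49.0.
Season total = 1030.4 DD.
Complete generations = ⌊1030.4 / 385⌋ = 2.

2 generations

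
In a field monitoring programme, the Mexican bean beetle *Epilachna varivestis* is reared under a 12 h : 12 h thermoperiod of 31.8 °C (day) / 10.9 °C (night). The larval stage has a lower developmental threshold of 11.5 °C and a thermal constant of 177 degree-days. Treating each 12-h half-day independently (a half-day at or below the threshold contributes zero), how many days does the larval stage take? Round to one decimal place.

Day half: max(0, 31.8 − 11.5) × 0.5 = 20.3 × 0.5 = 10.15 DD.
Night half: max(0, 10.9 − 11.5) × 0.5 = 0.0 × 0.5 = 0.00 DD.
Per 24 h: 10.15 DD/day.
Duration = 177 / 10.15 = 17.438 ≈ 17.4 days.

17.4 days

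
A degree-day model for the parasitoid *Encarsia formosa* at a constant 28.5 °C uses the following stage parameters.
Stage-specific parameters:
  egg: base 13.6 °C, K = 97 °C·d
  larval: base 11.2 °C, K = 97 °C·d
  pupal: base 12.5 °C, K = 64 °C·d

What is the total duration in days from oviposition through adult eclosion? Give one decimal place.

egg: 97 / (28.5 − 13.6) = 97 / 14.9 = 6.510 d.
larval: 97 / (28.5 − 11.2) = 97 / 17.3 = 5.607 d.
pupal: 64 / (28.5 − 12.5) = 64 / 16.0 = 4.000 d.
Sum = 16.117 ≈ 16.1 days.

16.1 days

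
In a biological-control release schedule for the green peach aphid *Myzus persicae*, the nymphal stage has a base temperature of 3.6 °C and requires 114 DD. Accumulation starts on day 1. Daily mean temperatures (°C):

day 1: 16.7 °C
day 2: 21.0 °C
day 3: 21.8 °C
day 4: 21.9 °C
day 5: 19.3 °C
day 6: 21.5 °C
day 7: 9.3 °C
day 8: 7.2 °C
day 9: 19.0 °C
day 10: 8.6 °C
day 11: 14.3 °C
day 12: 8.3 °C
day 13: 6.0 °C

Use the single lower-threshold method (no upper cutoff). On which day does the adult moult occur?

day 9

Daily DD above 3.6 °C: 13.1, 17.4, 18.2, 18.3, 15.7, 17.9, 5.7, 3.6, 15.4, 5.0, 10.7, 4.7, 2.4.
Cumulative: 13.1, 30.5, 48.7, 67.0, 82.7, 100.6, 106.3, 109.9, 125.3, 130.3, 141.0, 145.7, 148.1.
The total first reaches 114 DD on day 9.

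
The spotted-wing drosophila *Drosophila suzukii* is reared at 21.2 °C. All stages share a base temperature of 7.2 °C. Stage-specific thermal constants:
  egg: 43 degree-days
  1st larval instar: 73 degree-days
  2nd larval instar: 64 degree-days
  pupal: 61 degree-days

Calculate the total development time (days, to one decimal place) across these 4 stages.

Daily accumulation at 21.2 °C = 21.2 − 7.2 = 14.0 DD/day.
Total K = 43 + 73 + 64 + 61 = 241 DD.
Total duration = 241 / 14.0 = 17.214 ≈ 17.2 days.

17.2 days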